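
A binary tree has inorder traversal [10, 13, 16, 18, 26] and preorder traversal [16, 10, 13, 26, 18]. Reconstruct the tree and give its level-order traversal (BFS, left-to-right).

Inorder:  [10, 13, 16, 18, 26]
Preorder: [16, 10, 13, 26, 18]
Algorithm: preorder visits root first, so consume preorder in order;
for each root, split the current inorder slice at that value into
left-subtree inorder and right-subtree inorder, then recurse.
Recursive splits:
  root=16; inorder splits into left=[10, 13], right=[18, 26]
  root=10; inorder splits into left=[], right=[13]
  root=13; inorder splits into left=[], right=[]
  root=26; inorder splits into left=[18], right=[]
  root=18; inorder splits into left=[], right=[]
Reconstructed level-order: [16, 10, 26, 13, 18]


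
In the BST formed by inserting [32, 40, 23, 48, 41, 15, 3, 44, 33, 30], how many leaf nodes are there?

Tree built from: [32, 40, 23, 48, 41, 15, 3, 44, 33, 30]
Tree (level-order array): [32, 23, 40, 15, 30, 33, 48, 3, None, None, None, None, None, 41, None, None, None, None, 44]
Rule: A leaf has 0 children.
Per-node child counts:
  node 32: 2 child(ren)
  node 23: 2 child(ren)
  node 15: 1 child(ren)
  node 3: 0 child(ren)
  node 30: 0 child(ren)
  node 40: 2 child(ren)
  node 33: 0 child(ren)
  node 48: 1 child(ren)
  node 41: 1 child(ren)
  node 44: 0 child(ren)
Matching nodes: [3, 30, 33, 44]
Count of leaf nodes: 4


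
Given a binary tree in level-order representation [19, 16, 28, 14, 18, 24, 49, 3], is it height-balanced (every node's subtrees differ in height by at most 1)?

Tree (level-order array): [19, 16, 28, 14, 18, 24, 49, 3]
Definition: a tree is height-balanced if, at every node, |h(left) - h(right)| <= 1 (empty subtree has height -1).
Bottom-up per-node check:
  node 3: h_left=-1, h_right=-1, diff=0 [OK], height=0
  node 14: h_left=0, h_right=-1, diff=1 [OK], height=1
  node 18: h_left=-1, h_right=-1, diff=0 [OK], height=0
  node 16: h_left=1, h_right=0, diff=1 [OK], height=2
  node 24: h_left=-1, h_right=-1, diff=0 [OK], height=0
  node 49: h_left=-1, h_right=-1, diff=0 [OK], height=0
  node 28: h_left=0, h_right=0, diff=0 [OK], height=1
  node 19: h_left=2, h_right=1, diff=1 [OK], height=3
All nodes satisfy the balance condition.
Result: Balanced


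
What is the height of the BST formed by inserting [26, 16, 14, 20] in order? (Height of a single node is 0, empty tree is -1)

Insertion order: [26, 16, 14, 20]
Tree (level-order array): [26, 16, None, 14, 20]
Compute height bottom-up (empty subtree = -1):
  height(14) = 1 + max(-1, -1) = 0
  height(20) = 1 + max(-1, -1) = 0
  height(16) = 1 + max(0, 0) = 1
  height(26) = 1 + max(1, -1) = 2
Height = 2


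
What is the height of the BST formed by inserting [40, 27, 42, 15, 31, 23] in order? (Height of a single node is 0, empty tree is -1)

Insertion order: [40, 27, 42, 15, 31, 23]
Tree (level-order array): [40, 27, 42, 15, 31, None, None, None, 23]
Compute height bottom-up (empty subtree = -1):
  height(23) = 1 + max(-1, -1) = 0
  height(15) = 1 + max(-1, 0) = 1
  height(31) = 1 + max(-1, -1) = 0
  height(27) = 1 + max(1, 0) = 2
  height(42) = 1 + max(-1, -1) = 0
  height(40) = 1 + max(2, 0) = 3
Height = 3


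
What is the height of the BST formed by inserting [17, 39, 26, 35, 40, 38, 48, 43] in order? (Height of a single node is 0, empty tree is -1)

Insertion order: [17, 39, 26, 35, 40, 38, 48, 43]
Tree (level-order array): [17, None, 39, 26, 40, None, 35, None, 48, None, 38, 43]
Compute height bottom-up (empty subtree = -1):
  height(38) = 1 + max(-1, -1) = 0
  height(35) = 1 + max(-1, 0) = 1
  height(26) = 1 + max(-1, 1) = 2
  height(43) = 1 + max(-1, -1) = 0
  height(48) = 1 + max(0, -1) = 1
  height(40) = 1 + max(-1, 1) = 2
  height(39) = 1 + max(2, 2) = 3
  height(17) = 1 + max(-1, 3) = 4
Height = 4


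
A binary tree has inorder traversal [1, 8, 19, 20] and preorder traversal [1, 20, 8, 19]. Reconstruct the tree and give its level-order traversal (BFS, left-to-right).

Inorder:  [1, 8, 19, 20]
Preorder: [1, 20, 8, 19]
Algorithm: preorder visits root first, so consume preorder in order;
for each root, split the current inorder slice at that value into
left-subtree inorder and right-subtree inorder, then recurse.
Recursive splits:
  root=1; inorder splits into left=[], right=[8, 19, 20]
  root=20; inorder splits into left=[8, 19], right=[]
  root=8; inorder splits into left=[], right=[19]
  root=19; inorder splits into left=[], right=[]
Reconstructed level-order: [1, 20, 8, 19]


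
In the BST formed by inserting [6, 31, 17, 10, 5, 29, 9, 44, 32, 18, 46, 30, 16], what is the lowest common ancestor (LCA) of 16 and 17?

Tree insertion order: [6, 31, 17, 10, 5, 29, 9, 44, 32, 18, 46, 30, 16]
Tree (level-order array): [6, 5, 31, None, None, 17, 44, 10, 29, 32, 46, 9, 16, 18, 30]
In a BST, the LCA of p=16, q=17 is the first node v on the
root-to-leaf path with p <= v <= q (go left if both < v, right if both > v).
Walk from root:
  at 6: both 16 and 17 > 6, go right
  at 31: both 16 and 17 < 31, go left
  at 17: 16 <= 17 <= 17, this is the LCA
LCA = 17


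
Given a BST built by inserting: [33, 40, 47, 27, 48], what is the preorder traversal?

Tree insertion order: [33, 40, 47, 27, 48]
Tree (level-order array): [33, 27, 40, None, None, None, 47, None, 48]
Preorder traversal: [33, 27, 40, 47, 48]


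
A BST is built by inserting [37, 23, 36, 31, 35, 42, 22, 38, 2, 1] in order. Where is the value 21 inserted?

Starting tree (level order): [37, 23, 42, 22, 36, 38, None, 2, None, 31, None, None, None, 1, None, None, 35]
Insertion path: 37 -> 23 -> 22 -> 2
Result: insert 21 as right child of 2
Final tree (level order): [37, 23, 42, 22, 36, 38, None, 2, None, 31, None, None, None, 1, 21, None, 35]


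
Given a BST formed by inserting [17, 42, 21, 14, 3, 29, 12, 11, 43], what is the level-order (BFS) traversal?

Tree insertion order: [17, 42, 21, 14, 3, 29, 12, 11, 43]
Tree (level-order array): [17, 14, 42, 3, None, 21, 43, None, 12, None, 29, None, None, 11]
BFS from the root, enqueuing left then right child of each popped node:
  queue [17] -> pop 17, enqueue [14, 42], visited so far: [17]
  queue [14, 42] -> pop 14, enqueue [3], visited so far: [17, 14]
  queue [42, 3] -> pop 42, enqueue [21, 43], visited so far: [17, 14, 42]
  queue [3, 21, 43] -> pop 3, enqueue [12], visited so far: [17, 14, 42, 3]
  queue [21, 43, 12] -> pop 21, enqueue [29], visited so far: [17, 14, 42, 3, 21]
  queue [43, 12, 29] -> pop 43, enqueue [none], visited so far: [17, 14, 42, 3, 21, 43]
  queue [12, 29] -> pop 12, enqueue [11], visited so far: [17, 14, 42, 3, 21, 43, 12]
  queue [29, 11] -> pop 29, enqueue [none], visited so far: [17, 14, 42, 3, 21, 43, 12, 29]
  queue [11] -> pop 11, enqueue [none], visited so far: [17, 14, 42, 3, 21, 43, 12, 29, 11]
Result: [17, 14, 42, 3, 21, 43, 12, 29, 11]


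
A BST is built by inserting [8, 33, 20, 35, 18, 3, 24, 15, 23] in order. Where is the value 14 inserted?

Starting tree (level order): [8, 3, 33, None, None, 20, 35, 18, 24, None, None, 15, None, 23]
Insertion path: 8 -> 33 -> 20 -> 18 -> 15
Result: insert 14 as left child of 15
Final tree (level order): [8, 3, 33, None, None, 20, 35, 18, 24, None, None, 15, None, 23, None, 14]


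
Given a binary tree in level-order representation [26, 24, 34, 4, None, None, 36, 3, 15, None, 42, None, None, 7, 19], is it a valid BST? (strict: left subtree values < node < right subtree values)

Level-order array: [26, 24, 34, 4, None, None, 36, 3, 15, None, 42, None, None, 7, 19]
Validate using subtree bounds (lo, hi): at each node, require lo < value < hi,
then recurse left with hi=value and right with lo=value.
Preorder trace (stopping at first violation):
  at node 26 with bounds (-inf, +inf): OK
  at node 24 with bounds (-inf, 26): OK
  at node 4 with bounds (-inf, 24): OK
  at node 3 with bounds (-inf, 4): OK
  at node 15 with bounds (4, 24): OK
  at node 7 with bounds (4, 15): OK
  at node 19 with bounds (15, 24): OK
  at node 34 with bounds (26, +inf): OK
  at node 36 with bounds (34, +inf): OK
  at node 42 with bounds (36, +inf): OK
No violation found at any node.
Result: Valid BST


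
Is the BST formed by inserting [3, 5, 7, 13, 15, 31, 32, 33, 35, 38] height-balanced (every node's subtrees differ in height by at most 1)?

Tree (level-order array): [3, None, 5, None, 7, None, 13, None, 15, None, 31, None, 32, None, 33, None, 35, None, 38]
Definition: a tree is height-balanced if, at every node, |h(left) - h(right)| <= 1 (empty subtree has height -1).
Bottom-up per-node check:
  node 38: h_left=-1, h_right=-1, diff=0 [OK], height=0
  node 35: h_left=-1, h_right=0, diff=1 [OK], height=1
  node 33: h_left=-1, h_right=1, diff=2 [FAIL (|-1-1|=2 > 1)], height=2
  node 32: h_left=-1, h_right=2, diff=3 [FAIL (|-1-2|=3 > 1)], height=3
  node 31: h_left=-1, h_right=3, diff=4 [FAIL (|-1-3|=4 > 1)], height=4
  node 15: h_left=-1, h_right=4, diff=5 [FAIL (|-1-4|=5 > 1)], height=5
  node 13: h_left=-1, h_right=5, diff=6 [FAIL (|-1-5|=6 > 1)], height=6
  node 7: h_left=-1, h_right=6, diff=7 [FAIL (|-1-6|=7 > 1)], height=7
  node 5: h_left=-1, h_right=7, diff=8 [FAIL (|-1-7|=8 > 1)], height=8
  node 3: h_left=-1, h_right=8, diff=9 [FAIL (|-1-8|=9 > 1)], height=9
Node 33 violates the condition: |-1 - 1| = 2 > 1.
Result: Not balanced


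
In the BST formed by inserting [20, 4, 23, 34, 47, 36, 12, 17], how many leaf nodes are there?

Tree built from: [20, 4, 23, 34, 47, 36, 12, 17]
Tree (level-order array): [20, 4, 23, None, 12, None, 34, None, 17, None, 47, None, None, 36]
Rule: A leaf has 0 children.
Per-node child counts:
  node 20: 2 child(ren)
  node 4: 1 child(ren)
  node 12: 1 child(ren)
  node 17: 0 child(ren)
  node 23: 1 child(ren)
  node 34: 1 child(ren)
  node 47: 1 child(ren)
  node 36: 0 child(ren)
Matching nodes: [17, 36]
Count of leaf nodes: 2


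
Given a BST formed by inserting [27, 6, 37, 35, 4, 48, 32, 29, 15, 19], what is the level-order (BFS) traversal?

Tree insertion order: [27, 6, 37, 35, 4, 48, 32, 29, 15, 19]
Tree (level-order array): [27, 6, 37, 4, 15, 35, 48, None, None, None, 19, 32, None, None, None, None, None, 29]
BFS from the root, enqueuing left then right child of each popped node:
  queue [27] -> pop 27, enqueue [6, 37], visited so far: [27]
  queue [6, 37] -> pop 6, enqueue [4, 15], visited so far: [27, 6]
  queue [37, 4, 15] -> pop 37, enqueue [35, 48], visited so far: [27, 6, 37]
  queue [4, 15, 35, 48] -> pop 4, enqueue [none], visited so far: [27, 6, 37, 4]
  queue [15, 35, 48] -> pop 15, enqueue [19], visited so far: [27, 6, 37, 4, 15]
  queue [35, 48, 19] -> pop 35, enqueue [32], visited so far: [27, 6, 37, 4, 15, 35]
  queue [48, 19, 32] -> pop 48, enqueue [none], visited so far: [27, 6, 37, 4, 15, 35, 48]
  queue [19, 32] -> pop 19, enqueue [none], visited so far: [27, 6, 37, 4, 15, 35, 48, 19]
  queue [32] -> pop 32, enqueue [29], visited so far: [27, 6, 37, 4, 15, 35, 48, 19, 32]
  queue [29] -> pop 29, enqueue [none], visited so far: [27, 6, 37, 4, 15, 35, 48, 19, 32, 29]
Result: [27, 6, 37, 4, 15, 35, 48, 19, 32, 29]


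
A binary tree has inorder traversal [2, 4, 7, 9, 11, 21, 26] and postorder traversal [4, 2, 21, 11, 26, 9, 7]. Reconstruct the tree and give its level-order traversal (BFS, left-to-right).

Inorder:   [2, 4, 7, 9, 11, 21, 26]
Postorder: [4, 2, 21, 11, 26, 9, 7]
Algorithm: postorder visits root last, so walk postorder right-to-left;
each value is the root of the current inorder slice — split it at that
value, recurse on the right subtree first, then the left.
Recursive splits:
  root=7; inorder splits into left=[2, 4], right=[9, 11, 21, 26]
  root=9; inorder splits into left=[], right=[11, 21, 26]
  root=26; inorder splits into left=[11, 21], right=[]
  root=11; inorder splits into left=[], right=[21]
  root=21; inorder splits into left=[], right=[]
  root=2; inorder splits into left=[], right=[4]
  root=4; inorder splits into left=[], right=[]
Reconstructed level-order: [7, 2, 9, 4, 26, 11, 21]


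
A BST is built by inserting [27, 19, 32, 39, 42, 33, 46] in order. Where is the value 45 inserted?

Starting tree (level order): [27, 19, 32, None, None, None, 39, 33, 42, None, None, None, 46]
Insertion path: 27 -> 32 -> 39 -> 42 -> 46
Result: insert 45 as left child of 46
Final tree (level order): [27, 19, 32, None, None, None, 39, 33, 42, None, None, None, 46, 45]


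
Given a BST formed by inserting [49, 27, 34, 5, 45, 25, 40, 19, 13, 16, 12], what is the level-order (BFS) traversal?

Tree insertion order: [49, 27, 34, 5, 45, 25, 40, 19, 13, 16, 12]
Tree (level-order array): [49, 27, None, 5, 34, None, 25, None, 45, 19, None, 40, None, 13, None, None, None, 12, 16]
BFS from the root, enqueuing left then right child of each popped node:
  queue [49] -> pop 49, enqueue [27], visited so far: [49]
  queue [27] -> pop 27, enqueue [5, 34], visited so far: [49, 27]
  queue [5, 34] -> pop 5, enqueue [25], visited so far: [49, 27, 5]
  queue [34, 25] -> pop 34, enqueue [45], visited so far: [49, 27, 5, 34]
  queue [25, 45] -> pop 25, enqueue [19], visited so far: [49, 27, 5, 34, 25]
  queue [45, 19] -> pop 45, enqueue [40], visited so far: [49, 27, 5, 34, 25, 45]
  queue [19, 40] -> pop 19, enqueue [13], visited so far: [49, 27, 5, 34, 25, 45, 19]
  queue [40, 13] -> pop 40, enqueue [none], visited so far: [49, 27, 5, 34, 25, 45, 19, 40]
  queue [13] -> pop 13, enqueue [12, 16], visited so far: [49, 27, 5, 34, 25, 45, 19, 40, 13]
  queue [12, 16] -> pop 12, enqueue [none], visited so far: [49, 27, 5, 34, 25, 45, 19, 40, 13, 12]
  queue [16] -> pop 16, enqueue [none], visited so far: [49, 27, 5, 34, 25, 45, 19, 40, 13, 12, 16]
Result: [49, 27, 5, 34, 25, 45, 19, 40, 13, 12, 16]


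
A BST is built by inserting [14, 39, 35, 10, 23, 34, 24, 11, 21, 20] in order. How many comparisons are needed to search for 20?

Search path for 20: 14 -> 39 -> 35 -> 23 -> 21 -> 20
Found: True
Comparisons: 6


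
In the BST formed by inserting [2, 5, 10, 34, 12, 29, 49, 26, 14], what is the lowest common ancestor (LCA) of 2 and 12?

Tree insertion order: [2, 5, 10, 34, 12, 29, 49, 26, 14]
Tree (level-order array): [2, None, 5, None, 10, None, 34, 12, 49, None, 29, None, None, 26, None, 14]
In a BST, the LCA of p=2, q=12 is the first node v on the
root-to-leaf path with p <= v <= q (go left if both < v, right if both > v).
Walk from root:
  at 2: 2 <= 2 <= 12, this is the LCA
LCA = 2


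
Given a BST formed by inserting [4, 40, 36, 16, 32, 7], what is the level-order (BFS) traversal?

Tree insertion order: [4, 40, 36, 16, 32, 7]
Tree (level-order array): [4, None, 40, 36, None, 16, None, 7, 32]
BFS from the root, enqueuing left then right child of each popped node:
  queue [4] -> pop 4, enqueue [40], visited so far: [4]
  queue [40] -> pop 40, enqueue [36], visited so far: [4, 40]
  queue [36] -> pop 36, enqueue [16], visited so far: [4, 40, 36]
  queue [16] -> pop 16, enqueue [7, 32], visited so far: [4, 40, 36, 16]
  queue [7, 32] -> pop 7, enqueue [none], visited so far: [4, 40, 36, 16, 7]
  queue [32] -> pop 32, enqueue [none], visited so far: [4, 40, 36, 16, 7, 32]
Result: [4, 40, 36, 16, 7, 32]


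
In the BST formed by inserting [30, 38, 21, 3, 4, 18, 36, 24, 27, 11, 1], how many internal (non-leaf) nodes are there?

Tree built from: [30, 38, 21, 3, 4, 18, 36, 24, 27, 11, 1]
Tree (level-order array): [30, 21, 38, 3, 24, 36, None, 1, 4, None, 27, None, None, None, None, None, 18, None, None, 11]
Rule: An internal node has at least one child.
Per-node child counts:
  node 30: 2 child(ren)
  node 21: 2 child(ren)
  node 3: 2 child(ren)
  node 1: 0 child(ren)
  node 4: 1 child(ren)
  node 18: 1 child(ren)
  node 11: 0 child(ren)
  node 24: 1 child(ren)
  node 27: 0 child(ren)
  node 38: 1 child(ren)
  node 36: 0 child(ren)
Matching nodes: [30, 21, 3, 4, 18, 24, 38]
Count of internal (non-leaf) nodes: 7


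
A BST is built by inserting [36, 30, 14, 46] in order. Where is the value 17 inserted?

Starting tree (level order): [36, 30, 46, 14]
Insertion path: 36 -> 30 -> 14
Result: insert 17 as right child of 14
Final tree (level order): [36, 30, 46, 14, None, None, None, None, 17]


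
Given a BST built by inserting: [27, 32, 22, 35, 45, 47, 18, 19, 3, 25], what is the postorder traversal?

Tree insertion order: [27, 32, 22, 35, 45, 47, 18, 19, 3, 25]
Tree (level-order array): [27, 22, 32, 18, 25, None, 35, 3, 19, None, None, None, 45, None, None, None, None, None, 47]
Postorder traversal: [3, 19, 18, 25, 22, 47, 45, 35, 32, 27]


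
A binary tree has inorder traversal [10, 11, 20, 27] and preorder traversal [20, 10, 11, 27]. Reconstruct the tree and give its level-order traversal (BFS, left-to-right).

Inorder:  [10, 11, 20, 27]
Preorder: [20, 10, 11, 27]
Algorithm: preorder visits root first, so consume preorder in order;
for each root, split the current inorder slice at that value into
left-subtree inorder and right-subtree inorder, then recurse.
Recursive splits:
  root=20; inorder splits into left=[10, 11], right=[27]
  root=10; inorder splits into left=[], right=[11]
  root=11; inorder splits into left=[], right=[]
  root=27; inorder splits into left=[], right=[]
Reconstructed level-order: [20, 10, 27, 11]


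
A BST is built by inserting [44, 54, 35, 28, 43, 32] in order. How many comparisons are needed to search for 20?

Search path for 20: 44 -> 35 -> 28
Found: False
Comparisons: 3


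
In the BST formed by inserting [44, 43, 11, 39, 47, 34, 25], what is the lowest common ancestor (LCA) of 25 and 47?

Tree insertion order: [44, 43, 11, 39, 47, 34, 25]
Tree (level-order array): [44, 43, 47, 11, None, None, None, None, 39, 34, None, 25]
In a BST, the LCA of p=25, q=47 is the first node v on the
root-to-leaf path with p <= v <= q (go left if both < v, right if both > v).
Walk from root:
  at 44: 25 <= 44 <= 47, this is the LCA
LCA = 44


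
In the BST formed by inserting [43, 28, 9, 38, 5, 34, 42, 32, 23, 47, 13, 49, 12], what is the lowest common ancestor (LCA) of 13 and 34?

Tree insertion order: [43, 28, 9, 38, 5, 34, 42, 32, 23, 47, 13, 49, 12]
Tree (level-order array): [43, 28, 47, 9, 38, None, 49, 5, 23, 34, 42, None, None, None, None, 13, None, 32, None, None, None, 12]
In a BST, the LCA of p=13, q=34 is the first node v on the
root-to-leaf path with p <= v <= q (go left if both < v, right if both > v).
Walk from root:
  at 43: both 13 and 34 < 43, go left
  at 28: 13 <= 28 <= 34, this is the LCA
LCA = 28


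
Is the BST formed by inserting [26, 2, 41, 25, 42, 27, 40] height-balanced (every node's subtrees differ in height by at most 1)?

Tree (level-order array): [26, 2, 41, None, 25, 27, 42, None, None, None, 40]
Definition: a tree is height-balanced if, at every node, |h(left) - h(right)| <= 1 (empty subtree has height -1).
Bottom-up per-node check:
  node 25: h_left=-1, h_right=-1, diff=0 [OK], height=0
  node 2: h_left=-1, h_right=0, diff=1 [OK], height=1
  node 40: h_left=-1, h_right=-1, diff=0 [OK], height=0
  node 27: h_left=-1, h_right=0, diff=1 [OK], height=1
  node 42: h_left=-1, h_right=-1, diff=0 [OK], height=0
  node 41: h_left=1, h_right=0, diff=1 [OK], height=2
  node 26: h_left=1, h_right=2, diff=1 [OK], height=3
All nodes satisfy the balance condition.
Result: Balanced


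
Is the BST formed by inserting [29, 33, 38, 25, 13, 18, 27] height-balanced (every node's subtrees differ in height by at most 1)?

Tree (level-order array): [29, 25, 33, 13, 27, None, 38, None, 18]
Definition: a tree is height-balanced if, at every node, |h(left) - h(right)| <= 1 (empty subtree has height -1).
Bottom-up per-node check:
  node 18: h_left=-1, h_right=-1, diff=0 [OK], height=0
  node 13: h_left=-1, h_right=0, diff=1 [OK], height=1
  node 27: h_left=-1, h_right=-1, diff=0 [OK], height=0
  node 25: h_left=1, h_right=0, diff=1 [OK], height=2
  node 38: h_left=-1, h_right=-1, diff=0 [OK], height=0
  node 33: h_left=-1, h_right=0, diff=1 [OK], height=1
  node 29: h_left=2, h_right=1, diff=1 [OK], height=3
All nodes satisfy the balance condition.
Result: Balanced


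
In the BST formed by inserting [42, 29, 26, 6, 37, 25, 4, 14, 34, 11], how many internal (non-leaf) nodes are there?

Tree built from: [42, 29, 26, 6, 37, 25, 4, 14, 34, 11]
Tree (level-order array): [42, 29, None, 26, 37, 6, None, 34, None, 4, 25, None, None, None, None, 14, None, 11]
Rule: An internal node has at least one child.
Per-node child counts:
  node 42: 1 child(ren)
  node 29: 2 child(ren)
  node 26: 1 child(ren)
  node 6: 2 child(ren)
  node 4: 0 child(ren)
  node 25: 1 child(ren)
  node 14: 1 child(ren)
  node 11: 0 child(ren)
  node 37: 1 child(ren)
  node 34: 0 child(ren)
Matching nodes: [42, 29, 26, 6, 25, 14, 37]
Count of internal (non-leaf) nodes: 7


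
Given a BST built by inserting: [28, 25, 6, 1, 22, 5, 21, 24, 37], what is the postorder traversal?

Tree insertion order: [28, 25, 6, 1, 22, 5, 21, 24, 37]
Tree (level-order array): [28, 25, 37, 6, None, None, None, 1, 22, None, 5, 21, 24]
Postorder traversal: [5, 1, 21, 24, 22, 6, 25, 37, 28]


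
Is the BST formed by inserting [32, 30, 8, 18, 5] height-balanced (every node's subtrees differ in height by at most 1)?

Tree (level-order array): [32, 30, None, 8, None, 5, 18]
Definition: a tree is height-balanced if, at every node, |h(left) - h(right)| <= 1 (empty subtree has height -1).
Bottom-up per-node check:
  node 5: h_left=-1, h_right=-1, diff=0 [OK], height=0
  node 18: h_left=-1, h_right=-1, diff=0 [OK], height=0
  node 8: h_left=0, h_right=0, diff=0 [OK], height=1
  node 30: h_left=1, h_right=-1, diff=2 [FAIL (|1--1|=2 > 1)], height=2
  node 32: h_left=2, h_right=-1, diff=3 [FAIL (|2--1|=3 > 1)], height=3
Node 30 violates the condition: |1 - -1| = 2 > 1.
Result: Not balanced


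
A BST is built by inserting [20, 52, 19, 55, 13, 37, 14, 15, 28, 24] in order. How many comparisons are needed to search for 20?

Search path for 20: 20
Found: True
Comparisons: 1


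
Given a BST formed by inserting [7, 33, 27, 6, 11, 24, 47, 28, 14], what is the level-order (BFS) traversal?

Tree insertion order: [7, 33, 27, 6, 11, 24, 47, 28, 14]
Tree (level-order array): [7, 6, 33, None, None, 27, 47, 11, 28, None, None, None, 24, None, None, 14]
BFS from the root, enqueuing left then right child of each popped node:
  queue [7] -> pop 7, enqueue [6, 33], visited so far: [7]
  queue [6, 33] -> pop 6, enqueue [none], visited so far: [7, 6]
  queue [33] -> pop 33, enqueue [27, 47], visited so far: [7, 6, 33]
  queue [27, 47] -> pop 27, enqueue [11, 28], visited so far: [7, 6, 33, 27]
  queue [47, 11, 28] -> pop 47, enqueue [none], visited so far: [7, 6, 33, 27, 47]
  queue [11, 28] -> pop 11, enqueue [24], visited so far: [7, 6, 33, 27, 47, 11]
  queue [28, 24] -> pop 28, enqueue [none], visited so far: [7, 6, 33, 27, 47, 11, 28]
  queue [24] -> pop 24, enqueue [14], visited so far: [7, 6, 33, 27, 47, 11, 28, 24]
  queue [14] -> pop 14, enqueue [none], visited so far: [7, 6, 33, 27, 47, 11, 28, 24, 14]
Result: [7, 6, 33, 27, 47, 11, 28, 24, 14]


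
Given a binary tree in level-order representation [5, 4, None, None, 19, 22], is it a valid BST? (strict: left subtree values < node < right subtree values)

Level-order array: [5, 4, None, None, 19, 22]
Validate using subtree bounds (lo, hi): at each node, require lo < value < hi,
then recurse left with hi=value and right with lo=value.
Preorder trace (stopping at first violation):
  at node 5 with bounds (-inf, +inf): OK
  at node 4 with bounds (-inf, 5): OK
  at node 19 with bounds (4, 5): VIOLATION
Node 19 violates its bound: not (4 < 19 < 5).
Result: Not a valid BST


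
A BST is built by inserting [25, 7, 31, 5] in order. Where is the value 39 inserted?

Starting tree (level order): [25, 7, 31, 5]
Insertion path: 25 -> 31
Result: insert 39 as right child of 31
Final tree (level order): [25, 7, 31, 5, None, None, 39]


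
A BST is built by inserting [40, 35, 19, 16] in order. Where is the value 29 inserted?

Starting tree (level order): [40, 35, None, 19, None, 16]
Insertion path: 40 -> 35 -> 19
Result: insert 29 as right child of 19
Final tree (level order): [40, 35, None, 19, None, 16, 29]


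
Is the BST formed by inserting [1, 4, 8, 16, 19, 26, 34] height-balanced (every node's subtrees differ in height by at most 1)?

Tree (level-order array): [1, None, 4, None, 8, None, 16, None, 19, None, 26, None, 34]
Definition: a tree is height-balanced if, at every node, |h(left) - h(right)| <= 1 (empty subtree has height -1).
Bottom-up per-node check:
  node 34: h_left=-1, h_right=-1, diff=0 [OK], height=0
  node 26: h_left=-1, h_right=0, diff=1 [OK], height=1
  node 19: h_left=-1, h_right=1, diff=2 [FAIL (|-1-1|=2 > 1)], height=2
  node 16: h_left=-1, h_right=2, diff=3 [FAIL (|-1-2|=3 > 1)], height=3
  node 8: h_left=-1, h_right=3, diff=4 [FAIL (|-1-3|=4 > 1)], height=4
  node 4: h_left=-1, h_right=4, diff=5 [FAIL (|-1-4|=5 > 1)], height=5
  node 1: h_left=-1, h_right=5, diff=6 [FAIL (|-1-5|=6 > 1)], height=6
Node 19 violates the condition: |-1 - 1| = 2 > 1.
Result: Not balanced


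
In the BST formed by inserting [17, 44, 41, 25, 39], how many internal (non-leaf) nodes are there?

Tree built from: [17, 44, 41, 25, 39]
Tree (level-order array): [17, None, 44, 41, None, 25, None, None, 39]
Rule: An internal node has at least one child.
Per-node child counts:
  node 17: 1 child(ren)
  node 44: 1 child(ren)
  node 41: 1 child(ren)
  node 25: 1 child(ren)
  node 39: 0 child(ren)
Matching nodes: [17, 44, 41, 25]
Count of internal (non-leaf) nodes: 4


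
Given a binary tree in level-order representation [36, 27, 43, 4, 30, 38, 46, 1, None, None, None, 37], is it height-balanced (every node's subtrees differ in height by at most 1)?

Tree (level-order array): [36, 27, 43, 4, 30, 38, 46, 1, None, None, None, 37]
Definition: a tree is height-balanced if, at every node, |h(left) - h(right)| <= 1 (empty subtree has height -1).
Bottom-up per-node check:
  node 1: h_left=-1, h_right=-1, diff=0 [OK], height=0
  node 4: h_left=0, h_right=-1, diff=1 [OK], height=1
  node 30: h_left=-1, h_right=-1, diff=0 [OK], height=0
  node 27: h_left=1, h_right=0, diff=1 [OK], height=2
  node 37: h_left=-1, h_right=-1, diff=0 [OK], height=0
  node 38: h_left=0, h_right=-1, diff=1 [OK], height=1
  node 46: h_left=-1, h_right=-1, diff=0 [OK], height=0
  node 43: h_left=1, h_right=0, diff=1 [OK], height=2
  node 36: h_left=2, h_right=2, diff=0 [OK], height=3
All nodes satisfy the balance condition.
Result: Balanced


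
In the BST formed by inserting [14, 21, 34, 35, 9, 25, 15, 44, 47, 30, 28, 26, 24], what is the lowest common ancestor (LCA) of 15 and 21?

Tree insertion order: [14, 21, 34, 35, 9, 25, 15, 44, 47, 30, 28, 26, 24]
Tree (level-order array): [14, 9, 21, None, None, 15, 34, None, None, 25, 35, 24, 30, None, 44, None, None, 28, None, None, 47, 26]
In a BST, the LCA of p=15, q=21 is the first node v on the
root-to-leaf path with p <= v <= q (go left if both < v, right if both > v).
Walk from root:
  at 14: both 15 and 21 > 14, go right
  at 21: 15 <= 21 <= 21, this is the LCA
LCA = 21


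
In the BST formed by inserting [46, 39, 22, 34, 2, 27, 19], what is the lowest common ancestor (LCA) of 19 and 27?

Tree insertion order: [46, 39, 22, 34, 2, 27, 19]
Tree (level-order array): [46, 39, None, 22, None, 2, 34, None, 19, 27]
In a BST, the LCA of p=19, q=27 is the first node v on the
root-to-leaf path with p <= v <= q (go left if both < v, right if both > v).
Walk from root:
  at 46: both 19 and 27 < 46, go left
  at 39: both 19 and 27 < 39, go left
  at 22: 19 <= 22 <= 27, this is the LCA
LCA = 22


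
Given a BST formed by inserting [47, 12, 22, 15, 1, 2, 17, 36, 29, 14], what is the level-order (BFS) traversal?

Tree insertion order: [47, 12, 22, 15, 1, 2, 17, 36, 29, 14]
Tree (level-order array): [47, 12, None, 1, 22, None, 2, 15, 36, None, None, 14, 17, 29]
BFS from the root, enqueuing left then right child of each popped node:
  queue [47] -> pop 47, enqueue [12], visited so far: [47]
  queue [12] -> pop 12, enqueue [1, 22], visited so far: [47, 12]
  queue [1, 22] -> pop 1, enqueue [2], visited so far: [47, 12, 1]
  queue [22, 2] -> pop 22, enqueue [15, 36], visited so far: [47, 12, 1, 22]
  queue [2, 15, 36] -> pop 2, enqueue [none], visited so far: [47, 12, 1, 22, 2]
  queue [15, 36] -> pop 15, enqueue [14, 17], visited so far: [47, 12, 1, 22, 2, 15]
  queue [36, 14, 17] -> pop 36, enqueue [29], visited so far: [47, 12, 1, 22, 2, 15, 36]
  queue [14, 17, 29] -> pop 14, enqueue [none], visited so far: [47, 12, 1, 22, 2, 15, 36, 14]
  queue [17, 29] -> pop 17, enqueue [none], visited so far: [47, 12, 1, 22, 2, 15, 36, 14, 17]
  queue [29] -> pop 29, enqueue [none], visited so far: [47, 12, 1, 22, 2, 15, 36, 14, 17, 29]
Result: [47, 12, 1, 22, 2, 15, 36, 14, 17, 29]


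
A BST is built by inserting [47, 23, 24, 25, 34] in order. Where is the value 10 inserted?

Starting tree (level order): [47, 23, None, None, 24, None, 25, None, 34]
Insertion path: 47 -> 23
Result: insert 10 as left child of 23
Final tree (level order): [47, 23, None, 10, 24, None, None, None, 25, None, 34]


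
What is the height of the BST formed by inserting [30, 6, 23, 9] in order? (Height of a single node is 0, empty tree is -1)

Insertion order: [30, 6, 23, 9]
Tree (level-order array): [30, 6, None, None, 23, 9]
Compute height bottom-up (empty subtree = -1):
  height(9) = 1 + max(-1, -1) = 0
  height(23) = 1 + max(0, -1) = 1
  height(6) = 1 + max(-1, 1) = 2
  height(30) = 1 + max(2, -1) = 3
Height = 3


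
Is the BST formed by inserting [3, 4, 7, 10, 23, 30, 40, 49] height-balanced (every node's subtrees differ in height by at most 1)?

Tree (level-order array): [3, None, 4, None, 7, None, 10, None, 23, None, 30, None, 40, None, 49]
Definition: a tree is height-balanced if, at every node, |h(left) - h(right)| <= 1 (empty subtree has height -1).
Bottom-up per-node check:
  node 49: h_left=-1, h_right=-1, diff=0 [OK], height=0
  node 40: h_left=-1, h_right=0, diff=1 [OK], height=1
  node 30: h_left=-1, h_right=1, diff=2 [FAIL (|-1-1|=2 > 1)], height=2
  node 23: h_left=-1, h_right=2, diff=3 [FAIL (|-1-2|=3 > 1)], height=3
  node 10: h_left=-1, h_right=3, diff=4 [FAIL (|-1-3|=4 > 1)], height=4
  node 7: h_left=-1, h_right=4, diff=5 [FAIL (|-1-4|=5 > 1)], height=5
  node 4: h_left=-1, h_right=5, diff=6 [FAIL (|-1-5|=6 > 1)], height=6
  node 3: h_left=-1, h_right=6, diff=7 [FAIL (|-1-6|=7 > 1)], height=7
Node 30 violates the condition: |-1 - 1| = 2 > 1.
Result: Not balanced


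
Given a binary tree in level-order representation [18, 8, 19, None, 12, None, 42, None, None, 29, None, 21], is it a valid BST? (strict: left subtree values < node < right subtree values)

Level-order array: [18, 8, 19, None, 12, None, 42, None, None, 29, None, 21]
Validate using subtree bounds (lo, hi): at each node, require lo < value < hi,
then recurse left with hi=value and right with lo=value.
Preorder trace (stopping at first violation):
  at node 18 with bounds (-inf, +inf): OK
  at node 8 with bounds (-inf, 18): OK
  at node 12 with bounds (8, 18): OK
  at node 19 with bounds (18, +inf): OK
  at node 42 with bounds (19, +inf): OK
  at node 29 with bounds (19, 42): OK
  at node 21 with bounds (19, 29): OK
No violation found at any node.
Result: Valid BST


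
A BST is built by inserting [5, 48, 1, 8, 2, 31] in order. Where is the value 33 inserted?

Starting tree (level order): [5, 1, 48, None, 2, 8, None, None, None, None, 31]
Insertion path: 5 -> 48 -> 8 -> 31
Result: insert 33 as right child of 31
Final tree (level order): [5, 1, 48, None, 2, 8, None, None, None, None, 31, None, 33]


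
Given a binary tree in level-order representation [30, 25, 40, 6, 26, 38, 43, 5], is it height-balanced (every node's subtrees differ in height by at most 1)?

Tree (level-order array): [30, 25, 40, 6, 26, 38, 43, 5]
Definition: a tree is height-balanced if, at every node, |h(left) - h(right)| <= 1 (empty subtree has height -1).
Bottom-up per-node check:
  node 5: h_left=-1, h_right=-1, diff=0 [OK], height=0
  node 6: h_left=0, h_right=-1, diff=1 [OK], height=1
  node 26: h_left=-1, h_right=-1, diff=0 [OK], height=0
  node 25: h_left=1, h_right=0, diff=1 [OK], height=2
  node 38: h_left=-1, h_right=-1, diff=0 [OK], height=0
  node 43: h_left=-1, h_right=-1, diff=0 [OK], height=0
  node 40: h_left=0, h_right=0, diff=0 [OK], height=1
  node 30: h_left=2, h_right=1, diff=1 [OK], height=3
All nodes satisfy the balance condition.
Result: Balanced


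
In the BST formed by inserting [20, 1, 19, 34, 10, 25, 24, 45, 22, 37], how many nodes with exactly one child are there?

Tree built from: [20, 1, 19, 34, 10, 25, 24, 45, 22, 37]
Tree (level-order array): [20, 1, 34, None, 19, 25, 45, 10, None, 24, None, 37, None, None, None, 22]
Rule: These are nodes with exactly 1 non-null child.
Per-node child counts:
  node 20: 2 child(ren)
  node 1: 1 child(ren)
  node 19: 1 child(ren)
  node 10: 0 child(ren)
  node 34: 2 child(ren)
  node 25: 1 child(ren)
  node 24: 1 child(ren)
  node 22: 0 child(ren)
  node 45: 1 child(ren)
  node 37: 0 child(ren)
Matching nodes: [1, 19, 25, 24, 45]
Count of nodes with exactly one child: 5


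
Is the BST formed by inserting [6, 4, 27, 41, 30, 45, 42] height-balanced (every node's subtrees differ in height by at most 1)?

Tree (level-order array): [6, 4, 27, None, None, None, 41, 30, 45, None, None, 42]
Definition: a tree is height-balanced if, at every node, |h(left) - h(right)| <= 1 (empty subtree has height -1).
Bottom-up per-node check:
  node 4: h_left=-1, h_right=-1, diff=0 [OK], height=0
  node 30: h_left=-1, h_right=-1, diff=0 [OK], height=0
  node 42: h_left=-1, h_right=-1, diff=0 [OK], height=0
  node 45: h_left=0, h_right=-1, diff=1 [OK], height=1
  node 41: h_left=0, h_right=1, diff=1 [OK], height=2
  node 27: h_left=-1, h_right=2, diff=3 [FAIL (|-1-2|=3 > 1)], height=3
  node 6: h_left=0, h_right=3, diff=3 [FAIL (|0-3|=3 > 1)], height=4
Node 27 violates the condition: |-1 - 2| = 3 > 1.
Result: Not balanced


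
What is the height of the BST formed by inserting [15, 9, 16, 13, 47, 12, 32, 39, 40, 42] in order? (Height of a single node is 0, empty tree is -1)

Insertion order: [15, 9, 16, 13, 47, 12, 32, 39, 40, 42]
Tree (level-order array): [15, 9, 16, None, 13, None, 47, 12, None, 32, None, None, None, None, 39, None, 40, None, 42]
Compute height bottom-up (empty subtree = -1):
  height(12) = 1 + max(-1, -1) = 0
  height(13) = 1 + max(0, -1) = 1
  height(9) = 1 + max(-1, 1) = 2
  height(42) = 1 + max(-1, -1) = 0
  height(40) = 1 + max(-1, 0) = 1
  height(39) = 1 + max(-1, 1) = 2
  height(32) = 1 + max(-1, 2) = 3
  height(47) = 1 + max(3, -1) = 4
  height(16) = 1 + max(-1, 4) = 5
  height(15) = 1 + max(2, 5) = 6
Height = 6


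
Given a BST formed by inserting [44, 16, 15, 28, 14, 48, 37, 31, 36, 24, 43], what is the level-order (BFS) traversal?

Tree insertion order: [44, 16, 15, 28, 14, 48, 37, 31, 36, 24, 43]
Tree (level-order array): [44, 16, 48, 15, 28, None, None, 14, None, 24, 37, None, None, None, None, 31, 43, None, 36]
BFS from the root, enqueuing left then right child of each popped node:
  queue [44] -> pop 44, enqueue [16, 48], visited so far: [44]
  queue [16, 48] -> pop 16, enqueue [15, 28], visited so far: [44, 16]
  queue [48, 15, 28] -> pop 48, enqueue [none], visited so far: [44, 16, 48]
  queue [15, 28] -> pop 15, enqueue [14], visited so far: [44, 16, 48, 15]
  queue [28, 14] -> pop 28, enqueue [24, 37], visited so far: [44, 16, 48, 15, 28]
  queue [14, 24, 37] -> pop 14, enqueue [none], visited so far: [44, 16, 48, 15, 28, 14]
  queue [24, 37] -> pop 24, enqueue [none], visited so far: [44, 16, 48, 15, 28, 14, 24]
  queue [37] -> pop 37, enqueue [31, 43], visited so far: [44, 16, 48, 15, 28, 14, 24, 37]
  queue [31, 43] -> pop 31, enqueue [36], visited so far: [44, 16, 48, 15, 28, 14, 24, 37, 31]
  queue [43, 36] -> pop 43, enqueue [none], visited so far: [44, 16, 48, 15, 28, 14, 24, 37, 31, 43]
  queue [36] -> pop 36, enqueue [none], visited so far: [44, 16, 48, 15, 28, 14, 24, 37, 31, 43, 36]
Result: [44, 16, 48, 15, 28, 14, 24, 37, 31, 43, 36]


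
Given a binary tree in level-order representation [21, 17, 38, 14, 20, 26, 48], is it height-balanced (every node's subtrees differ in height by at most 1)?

Tree (level-order array): [21, 17, 38, 14, 20, 26, 48]
Definition: a tree is height-balanced if, at every node, |h(left) - h(right)| <= 1 (empty subtree has height -1).
Bottom-up per-node check:
  node 14: h_left=-1, h_right=-1, diff=0 [OK], height=0
  node 20: h_left=-1, h_right=-1, diff=0 [OK], height=0
  node 17: h_left=0, h_right=0, diff=0 [OK], height=1
  node 26: h_left=-1, h_right=-1, diff=0 [OK], height=0
  node 48: h_left=-1, h_right=-1, diff=0 [OK], height=0
  node 38: h_left=0, h_right=0, diff=0 [OK], height=1
  node 21: h_left=1, h_right=1, diff=0 [OK], height=2
All nodes satisfy the balance condition.
Result: Balanced


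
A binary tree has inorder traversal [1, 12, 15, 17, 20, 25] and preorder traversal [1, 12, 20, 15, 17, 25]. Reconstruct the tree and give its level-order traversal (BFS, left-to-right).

Inorder:  [1, 12, 15, 17, 20, 25]
Preorder: [1, 12, 20, 15, 17, 25]
Algorithm: preorder visits root first, so consume preorder in order;
for each root, split the current inorder slice at that value into
left-subtree inorder and right-subtree inorder, then recurse.
Recursive splits:
  root=1; inorder splits into left=[], right=[12, 15, 17, 20, 25]
  root=12; inorder splits into left=[], right=[15, 17, 20, 25]
  root=20; inorder splits into left=[15, 17], right=[25]
  root=15; inorder splits into left=[], right=[17]
  root=17; inorder splits into left=[], right=[]
  root=25; inorder splits into left=[], right=[]
Reconstructed level-order: [1, 12, 20, 15, 25, 17]


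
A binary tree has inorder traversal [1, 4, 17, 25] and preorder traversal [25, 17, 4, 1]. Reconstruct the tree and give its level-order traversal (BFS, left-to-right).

Inorder:  [1, 4, 17, 25]
Preorder: [25, 17, 4, 1]
Algorithm: preorder visits root first, so consume preorder in order;
for each root, split the current inorder slice at that value into
left-subtree inorder and right-subtree inorder, then recurse.
Recursive splits:
  root=25; inorder splits into left=[1, 4, 17], right=[]
  root=17; inorder splits into left=[1, 4], right=[]
  root=4; inorder splits into left=[1], right=[]
  root=1; inorder splits into left=[], right=[]
Reconstructed level-order: [25, 17, 4, 1]


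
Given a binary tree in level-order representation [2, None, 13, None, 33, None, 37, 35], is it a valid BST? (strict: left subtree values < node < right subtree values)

Level-order array: [2, None, 13, None, 33, None, 37, 35]
Validate using subtree bounds (lo, hi): at each node, require lo < value < hi,
then recurse left with hi=value and right with lo=value.
Preorder trace (stopping at first violation):
  at node 2 with bounds (-inf, +inf): OK
  at node 13 with bounds (2, +inf): OK
  at node 33 with bounds (13, +inf): OK
  at node 37 with bounds (33, +inf): OK
  at node 35 with bounds (33, 37): OK
No violation found at any node.
Result: Valid BST


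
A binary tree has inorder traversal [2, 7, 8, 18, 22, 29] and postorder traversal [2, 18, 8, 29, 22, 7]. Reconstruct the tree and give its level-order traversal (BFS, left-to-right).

Inorder:   [2, 7, 8, 18, 22, 29]
Postorder: [2, 18, 8, 29, 22, 7]
Algorithm: postorder visits root last, so walk postorder right-to-left;
each value is the root of the current inorder slice — split it at that
value, recurse on the right subtree first, then the left.
Recursive splits:
  root=7; inorder splits into left=[2], right=[8, 18, 22, 29]
  root=22; inorder splits into left=[8, 18], right=[29]
  root=29; inorder splits into left=[], right=[]
  root=8; inorder splits into left=[], right=[18]
  root=18; inorder splits into left=[], right=[]
  root=2; inorder splits into left=[], right=[]
Reconstructed level-order: [7, 2, 22, 8, 29, 18]


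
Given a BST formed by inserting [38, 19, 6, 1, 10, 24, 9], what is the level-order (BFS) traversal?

Tree insertion order: [38, 19, 6, 1, 10, 24, 9]
Tree (level-order array): [38, 19, None, 6, 24, 1, 10, None, None, None, None, 9]
BFS from the root, enqueuing left then right child of each popped node:
  queue [38] -> pop 38, enqueue [19], visited so far: [38]
  queue [19] -> pop 19, enqueue [6, 24], visited so far: [38, 19]
  queue [6, 24] -> pop 6, enqueue [1, 10], visited so far: [38, 19, 6]
  queue [24, 1, 10] -> pop 24, enqueue [none], visited so far: [38, 19, 6, 24]
  queue [1, 10] -> pop 1, enqueue [none], visited so far: [38, 19, 6, 24, 1]
  queue [10] -> pop 10, enqueue [9], visited so far: [38, 19, 6, 24, 1, 10]
  queue [9] -> pop 9, enqueue [none], visited so far: [38, 19, 6, 24, 1, 10, 9]
Result: [38, 19, 6, 24, 1, 10, 9]
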